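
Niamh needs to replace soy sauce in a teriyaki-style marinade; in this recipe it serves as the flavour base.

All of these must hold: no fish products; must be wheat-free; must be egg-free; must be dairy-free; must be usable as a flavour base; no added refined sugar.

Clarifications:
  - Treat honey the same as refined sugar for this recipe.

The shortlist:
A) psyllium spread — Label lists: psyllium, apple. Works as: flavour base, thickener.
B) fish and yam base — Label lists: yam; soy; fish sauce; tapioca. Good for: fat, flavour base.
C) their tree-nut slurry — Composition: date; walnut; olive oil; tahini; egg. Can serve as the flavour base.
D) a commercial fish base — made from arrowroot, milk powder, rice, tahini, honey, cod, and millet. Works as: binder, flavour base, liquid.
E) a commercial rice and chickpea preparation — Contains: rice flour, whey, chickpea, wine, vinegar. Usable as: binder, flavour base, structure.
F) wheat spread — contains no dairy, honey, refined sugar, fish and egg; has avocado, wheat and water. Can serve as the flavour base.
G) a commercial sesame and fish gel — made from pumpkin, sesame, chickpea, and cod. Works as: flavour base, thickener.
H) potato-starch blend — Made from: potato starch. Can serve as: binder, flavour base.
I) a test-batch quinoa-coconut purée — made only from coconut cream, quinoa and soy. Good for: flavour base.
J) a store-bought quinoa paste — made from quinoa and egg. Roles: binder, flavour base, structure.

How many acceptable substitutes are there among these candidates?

3

A: only psyllium and apple; none excluded — keep
B: has fish sauce, so not fish-free — no
C: has egg, so not egg-free — out
D: has cod, so not fish-free; has honey, so not no-added-sugar (and 1 more) — reject
E: has whey, so not dairy-free — reject
F: has wheat, so not wheat-free — no
G: has cod, so not fish-free — reject
H: no fish, no dairy — keep
I: no wheat, no fish — OK
J: has egg, so not egg-free — out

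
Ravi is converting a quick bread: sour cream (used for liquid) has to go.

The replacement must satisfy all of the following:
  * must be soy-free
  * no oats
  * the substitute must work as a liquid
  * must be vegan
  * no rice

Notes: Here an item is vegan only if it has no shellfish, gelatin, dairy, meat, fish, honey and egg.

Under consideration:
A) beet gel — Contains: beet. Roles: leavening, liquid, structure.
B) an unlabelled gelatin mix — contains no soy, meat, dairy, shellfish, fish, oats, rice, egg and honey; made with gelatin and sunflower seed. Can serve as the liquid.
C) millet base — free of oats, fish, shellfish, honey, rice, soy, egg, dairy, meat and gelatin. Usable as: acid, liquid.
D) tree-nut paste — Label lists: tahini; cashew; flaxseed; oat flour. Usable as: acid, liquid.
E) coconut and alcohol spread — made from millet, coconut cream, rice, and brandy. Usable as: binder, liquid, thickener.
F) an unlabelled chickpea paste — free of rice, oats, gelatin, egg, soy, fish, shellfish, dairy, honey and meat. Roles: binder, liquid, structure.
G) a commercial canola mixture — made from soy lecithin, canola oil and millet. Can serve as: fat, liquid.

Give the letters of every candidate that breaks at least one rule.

B, D, E, G

A: all constraints satisfied — keep
B: has gelatin, so not vegan — no
C: no oats, no soy — OK
D: has oat flour, so not oat-free — reject
E: has rice, so not rice-free — out
F: every rule checks out — keep
G: has soy lecithin, so not soy-free — out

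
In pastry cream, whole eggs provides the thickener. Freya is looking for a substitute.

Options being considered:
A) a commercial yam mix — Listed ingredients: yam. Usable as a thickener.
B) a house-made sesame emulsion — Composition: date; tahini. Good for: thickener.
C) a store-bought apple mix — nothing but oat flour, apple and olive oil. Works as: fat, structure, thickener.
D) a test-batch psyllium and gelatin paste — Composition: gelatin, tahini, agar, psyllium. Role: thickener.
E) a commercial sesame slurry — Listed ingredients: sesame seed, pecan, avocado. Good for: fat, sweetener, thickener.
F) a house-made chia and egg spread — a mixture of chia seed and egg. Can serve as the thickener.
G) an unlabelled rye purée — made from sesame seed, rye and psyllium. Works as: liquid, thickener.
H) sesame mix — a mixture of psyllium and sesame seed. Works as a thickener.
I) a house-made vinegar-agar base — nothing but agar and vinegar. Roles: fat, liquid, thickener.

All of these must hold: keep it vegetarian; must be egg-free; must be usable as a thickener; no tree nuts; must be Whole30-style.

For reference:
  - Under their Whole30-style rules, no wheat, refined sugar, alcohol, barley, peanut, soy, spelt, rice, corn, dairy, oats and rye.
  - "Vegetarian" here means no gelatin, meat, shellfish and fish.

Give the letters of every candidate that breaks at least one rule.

A: only yam; none excluded — OK
B: only tahini and date; none excluded — OK
C: has oat flour, so not Whole30-style — reject
D: has gelatin, so not vegetarian — no
E: has pecan, so not tree-nut-free — no
F: has egg, so not egg-free — no
G: has rye, so not Whole30-style — no
H: all constraints satisfied — OK
I: works as a thickener, Whole30-style, vegetarian — keep

C, D, E, F, G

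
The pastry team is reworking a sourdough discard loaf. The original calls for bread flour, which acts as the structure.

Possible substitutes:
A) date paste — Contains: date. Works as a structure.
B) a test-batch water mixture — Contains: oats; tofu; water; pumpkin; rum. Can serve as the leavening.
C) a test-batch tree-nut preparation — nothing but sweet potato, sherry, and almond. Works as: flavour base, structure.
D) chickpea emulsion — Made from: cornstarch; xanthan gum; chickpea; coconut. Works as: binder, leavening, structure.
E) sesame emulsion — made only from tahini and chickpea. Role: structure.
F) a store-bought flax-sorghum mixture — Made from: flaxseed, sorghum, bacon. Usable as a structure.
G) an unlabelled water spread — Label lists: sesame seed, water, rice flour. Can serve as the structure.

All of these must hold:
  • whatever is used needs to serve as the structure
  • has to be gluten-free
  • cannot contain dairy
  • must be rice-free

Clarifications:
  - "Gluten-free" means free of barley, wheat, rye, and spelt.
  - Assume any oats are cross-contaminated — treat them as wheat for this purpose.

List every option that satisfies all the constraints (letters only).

A, C, D, E, F

A: only date; none excluded — keep
B: not usable as a structure; has oats, so not gluten-free — out
C: no dairy, gluten-free — OK
D: gluten-free, no rice — OK
E: only tahini and chickpea; none excluded — OK
F: only bacon, sorghum, and flaxseed; none excluded — keep
G: has rice flour, so not rice-free — out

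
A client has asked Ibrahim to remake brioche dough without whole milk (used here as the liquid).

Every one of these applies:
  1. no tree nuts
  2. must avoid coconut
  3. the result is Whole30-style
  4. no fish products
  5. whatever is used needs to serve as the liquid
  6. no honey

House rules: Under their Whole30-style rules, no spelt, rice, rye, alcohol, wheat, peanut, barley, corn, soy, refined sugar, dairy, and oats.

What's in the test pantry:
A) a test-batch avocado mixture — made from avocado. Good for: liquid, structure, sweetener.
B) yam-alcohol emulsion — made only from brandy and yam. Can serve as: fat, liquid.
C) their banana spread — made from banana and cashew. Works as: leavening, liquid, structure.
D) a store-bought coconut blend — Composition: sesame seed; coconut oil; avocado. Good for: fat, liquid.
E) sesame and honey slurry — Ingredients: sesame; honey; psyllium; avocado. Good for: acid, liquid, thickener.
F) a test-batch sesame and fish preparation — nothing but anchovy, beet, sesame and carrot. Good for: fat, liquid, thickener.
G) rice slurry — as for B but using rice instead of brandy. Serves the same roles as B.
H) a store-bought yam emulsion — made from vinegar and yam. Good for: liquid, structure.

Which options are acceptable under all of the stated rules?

A: Whole30-style, no fish — OK
B: has brandy, so not Whole30-style — reject
C: has cashew, so not tree-nut-free — reject
D: has coconut oil, so not coconut-free — reject
E: has honey, so not honey-free — reject
F: has anchovy, so not fish-free — reject
G: has rice, so not Whole30-style — no
H: no fish, no honey — valid

A, H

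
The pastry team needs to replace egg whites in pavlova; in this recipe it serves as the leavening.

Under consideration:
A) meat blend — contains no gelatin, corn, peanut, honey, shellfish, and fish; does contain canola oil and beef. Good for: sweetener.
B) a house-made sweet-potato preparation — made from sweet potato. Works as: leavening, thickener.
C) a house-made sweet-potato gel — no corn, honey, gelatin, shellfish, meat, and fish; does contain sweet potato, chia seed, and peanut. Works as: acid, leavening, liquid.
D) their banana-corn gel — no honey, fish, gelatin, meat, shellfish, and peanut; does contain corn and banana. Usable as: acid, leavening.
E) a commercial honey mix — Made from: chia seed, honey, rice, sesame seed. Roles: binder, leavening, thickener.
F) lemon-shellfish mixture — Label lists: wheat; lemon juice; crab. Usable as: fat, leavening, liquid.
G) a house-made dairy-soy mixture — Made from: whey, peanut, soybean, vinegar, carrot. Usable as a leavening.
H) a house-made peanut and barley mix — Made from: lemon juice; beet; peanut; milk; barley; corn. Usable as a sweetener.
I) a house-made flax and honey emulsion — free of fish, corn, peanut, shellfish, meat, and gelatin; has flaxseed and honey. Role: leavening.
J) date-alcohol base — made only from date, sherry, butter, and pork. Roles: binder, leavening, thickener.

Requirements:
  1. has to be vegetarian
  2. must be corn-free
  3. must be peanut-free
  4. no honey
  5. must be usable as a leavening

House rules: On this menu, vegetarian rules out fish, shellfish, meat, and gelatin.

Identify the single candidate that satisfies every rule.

A: not usable as a leavening; has beef, so not vegetarian — reject
B: works as a leavening, no corn, no honey — OK
C: has peanut, so not peanut-free — reject
D: has corn, so not corn-free — reject
E: has honey, so not honey-free — reject
F: has crab, so not vegetarian — reject
G: has peanut, so not peanut-free — out
H: not usable as a leavening; has peanut, so not peanut-free (and 1 more) — out
I: has honey, so not honey-free — out
J: has pork, so not vegetarian — no

B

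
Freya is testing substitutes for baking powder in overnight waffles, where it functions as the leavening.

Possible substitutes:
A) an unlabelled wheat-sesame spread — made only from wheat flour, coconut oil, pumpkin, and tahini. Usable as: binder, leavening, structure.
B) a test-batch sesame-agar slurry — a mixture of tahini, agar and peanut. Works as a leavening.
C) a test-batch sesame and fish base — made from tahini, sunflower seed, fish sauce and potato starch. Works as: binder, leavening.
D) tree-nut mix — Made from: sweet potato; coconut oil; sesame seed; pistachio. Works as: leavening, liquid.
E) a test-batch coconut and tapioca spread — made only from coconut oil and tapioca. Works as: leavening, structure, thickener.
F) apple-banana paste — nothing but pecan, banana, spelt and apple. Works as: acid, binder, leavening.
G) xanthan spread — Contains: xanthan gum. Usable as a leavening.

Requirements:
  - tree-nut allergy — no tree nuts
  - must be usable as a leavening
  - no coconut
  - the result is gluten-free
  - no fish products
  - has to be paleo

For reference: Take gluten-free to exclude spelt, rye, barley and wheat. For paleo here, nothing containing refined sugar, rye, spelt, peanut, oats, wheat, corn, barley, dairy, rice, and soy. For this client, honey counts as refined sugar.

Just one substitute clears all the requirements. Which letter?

G

A: has wheat flour, so not gluten-free; has wheat flour, so not paleo (and 1 more) — no
B: has peanut, so not paleo — out
C: has fish sauce, so not fish-free — no
D: has pistachio, so not tree-nut-free; has coconut oil, so not coconut-free — no
E: has coconut oil, so not coconut-free — out
F: has spelt, so not gluten-free; has spelt, so not paleo (and 1 more) — no
G: works as a leavening, no tree nuts, paleo — valid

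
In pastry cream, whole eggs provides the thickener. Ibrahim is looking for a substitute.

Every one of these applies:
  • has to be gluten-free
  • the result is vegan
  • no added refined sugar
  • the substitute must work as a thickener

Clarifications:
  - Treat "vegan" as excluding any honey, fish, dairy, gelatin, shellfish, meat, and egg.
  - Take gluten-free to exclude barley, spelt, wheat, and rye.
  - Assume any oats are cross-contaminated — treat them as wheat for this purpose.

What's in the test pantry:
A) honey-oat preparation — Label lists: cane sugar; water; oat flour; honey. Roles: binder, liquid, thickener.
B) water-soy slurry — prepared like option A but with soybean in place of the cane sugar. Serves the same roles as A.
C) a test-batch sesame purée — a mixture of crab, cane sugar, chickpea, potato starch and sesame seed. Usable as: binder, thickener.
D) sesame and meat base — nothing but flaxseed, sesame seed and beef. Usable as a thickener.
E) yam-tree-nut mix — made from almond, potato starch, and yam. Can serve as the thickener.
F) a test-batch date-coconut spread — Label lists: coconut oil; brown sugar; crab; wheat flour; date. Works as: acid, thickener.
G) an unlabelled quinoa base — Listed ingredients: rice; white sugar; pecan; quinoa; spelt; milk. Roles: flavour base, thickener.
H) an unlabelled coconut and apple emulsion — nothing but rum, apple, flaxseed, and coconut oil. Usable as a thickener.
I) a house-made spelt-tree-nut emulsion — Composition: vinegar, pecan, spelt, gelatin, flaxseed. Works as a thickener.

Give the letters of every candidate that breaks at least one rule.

A, B, C, D, F, G, I

A: has honey, so not vegan; has oat flour, so not gluten-free (and 1 more) — no
B: has honey, so not vegan; has oat flour, so not gluten-free — out
C: has crab, so not vegan; has cane sugar, so not no-added-sugar — no
D: has beef, so not vegan — reject
E: all constraints satisfied — OK
F: has crab, so not vegan; has wheat flour, so not gluten-free (and 1 more) — out
G: has milk, so not vegan; has spelt, so not gluten-free (and 1 more) — out
H: vegan, gluten-free — OK
I: has gelatin, so not vegan; has spelt, so not gluten-free — reject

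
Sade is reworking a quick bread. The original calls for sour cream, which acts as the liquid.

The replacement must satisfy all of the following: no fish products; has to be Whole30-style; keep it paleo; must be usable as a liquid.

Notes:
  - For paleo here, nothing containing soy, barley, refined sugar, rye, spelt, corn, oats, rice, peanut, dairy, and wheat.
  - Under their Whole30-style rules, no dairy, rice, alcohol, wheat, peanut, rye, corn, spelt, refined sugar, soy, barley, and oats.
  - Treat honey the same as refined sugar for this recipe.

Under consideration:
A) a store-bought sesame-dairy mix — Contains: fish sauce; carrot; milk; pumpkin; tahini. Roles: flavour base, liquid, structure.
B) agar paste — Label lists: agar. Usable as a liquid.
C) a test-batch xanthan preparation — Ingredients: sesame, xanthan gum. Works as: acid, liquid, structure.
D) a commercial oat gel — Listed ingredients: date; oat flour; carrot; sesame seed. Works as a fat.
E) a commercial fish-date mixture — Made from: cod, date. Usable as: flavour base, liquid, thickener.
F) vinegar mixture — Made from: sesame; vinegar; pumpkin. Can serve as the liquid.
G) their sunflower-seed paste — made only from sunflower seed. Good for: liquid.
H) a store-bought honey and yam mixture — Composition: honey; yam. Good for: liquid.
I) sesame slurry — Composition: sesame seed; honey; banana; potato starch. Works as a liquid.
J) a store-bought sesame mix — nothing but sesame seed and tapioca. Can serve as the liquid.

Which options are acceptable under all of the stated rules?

B, C, F, G, J

A: has milk, so not paleo; has milk, so not Whole30-style (and 1 more) — no
B: every rule checks out — keep
C: only sesame and xanthan gum; none excluded — OK
D: not usable as a liquid; has oat flour, so not paleo (and 1 more) — reject
E: has cod, so not fish-free — reject
F: only sesame, vinegar, and pumpkin; none excluded — OK
G: works as a liquid, Whole30-style, paleo — OK
H: has honey, so not paleo; has honey, so not Whole30-style — out
I: has honey, so not paleo; has honey, so not Whole30-style — out
J: only sesame seed and tapioca; none excluded — valid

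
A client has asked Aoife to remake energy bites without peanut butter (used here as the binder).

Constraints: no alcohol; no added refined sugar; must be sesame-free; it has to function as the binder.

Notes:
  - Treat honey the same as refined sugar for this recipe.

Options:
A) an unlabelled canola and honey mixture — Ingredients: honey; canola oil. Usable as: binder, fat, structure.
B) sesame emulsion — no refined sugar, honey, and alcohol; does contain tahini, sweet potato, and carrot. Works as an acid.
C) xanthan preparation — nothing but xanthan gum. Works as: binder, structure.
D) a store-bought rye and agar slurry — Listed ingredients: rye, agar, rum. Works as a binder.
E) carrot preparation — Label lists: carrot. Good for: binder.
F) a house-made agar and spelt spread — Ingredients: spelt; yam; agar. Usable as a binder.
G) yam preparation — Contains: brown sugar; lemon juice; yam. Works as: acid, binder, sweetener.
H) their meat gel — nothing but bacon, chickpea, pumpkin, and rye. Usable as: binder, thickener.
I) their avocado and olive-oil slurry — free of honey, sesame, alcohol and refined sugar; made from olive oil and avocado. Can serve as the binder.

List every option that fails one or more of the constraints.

A, B, D, G

A: has honey, so not no-added-sugar — no
B: not usable as a binder; has tahini, so not sesame-free — out
C: only xanthan gum; none excluded — valid
D: has rum, so not alcohol-free — out
E: all constraints satisfied — OK
F: works as a binder, no-added-sugar, no alcohol — OK
G: has brown sugar, so not no-added-sugar — out
H: all constraints satisfied — valid
I: no sesame, no-added-sugar — keep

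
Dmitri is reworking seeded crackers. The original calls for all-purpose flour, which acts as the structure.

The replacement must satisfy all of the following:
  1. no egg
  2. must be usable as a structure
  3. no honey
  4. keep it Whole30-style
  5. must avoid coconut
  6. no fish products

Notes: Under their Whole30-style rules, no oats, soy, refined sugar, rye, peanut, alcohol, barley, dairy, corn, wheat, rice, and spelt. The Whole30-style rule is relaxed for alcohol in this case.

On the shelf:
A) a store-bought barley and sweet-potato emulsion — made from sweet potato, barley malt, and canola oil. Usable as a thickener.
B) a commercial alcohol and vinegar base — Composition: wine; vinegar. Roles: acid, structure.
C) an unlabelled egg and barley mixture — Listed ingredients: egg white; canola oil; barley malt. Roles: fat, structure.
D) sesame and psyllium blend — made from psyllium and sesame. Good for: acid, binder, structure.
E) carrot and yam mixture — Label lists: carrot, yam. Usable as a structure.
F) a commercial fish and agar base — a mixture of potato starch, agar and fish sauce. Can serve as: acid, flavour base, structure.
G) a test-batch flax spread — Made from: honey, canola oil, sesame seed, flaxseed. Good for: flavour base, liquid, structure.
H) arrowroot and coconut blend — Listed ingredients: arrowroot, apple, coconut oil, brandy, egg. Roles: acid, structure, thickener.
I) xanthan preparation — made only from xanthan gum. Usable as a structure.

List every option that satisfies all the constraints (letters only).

B, D, E, I

A: not usable as a structure; has barley malt, so not Whole30-style — out
B: alcohol is permitted under the Whole30-style carve-out; nothing else excluded — OK
C: has barley malt, so not Whole30-style; has egg white, so not egg-free — reject
D: every rule checks out — valid
E: no coconut, no honey — OK
F: has fish sauce, so not fish-free — reject
G: has honey, so not honey-free — no
H: has egg, so not egg-free; has coconut oil, so not coconut-free — reject
I: works as a structure, no honey, no fish — OK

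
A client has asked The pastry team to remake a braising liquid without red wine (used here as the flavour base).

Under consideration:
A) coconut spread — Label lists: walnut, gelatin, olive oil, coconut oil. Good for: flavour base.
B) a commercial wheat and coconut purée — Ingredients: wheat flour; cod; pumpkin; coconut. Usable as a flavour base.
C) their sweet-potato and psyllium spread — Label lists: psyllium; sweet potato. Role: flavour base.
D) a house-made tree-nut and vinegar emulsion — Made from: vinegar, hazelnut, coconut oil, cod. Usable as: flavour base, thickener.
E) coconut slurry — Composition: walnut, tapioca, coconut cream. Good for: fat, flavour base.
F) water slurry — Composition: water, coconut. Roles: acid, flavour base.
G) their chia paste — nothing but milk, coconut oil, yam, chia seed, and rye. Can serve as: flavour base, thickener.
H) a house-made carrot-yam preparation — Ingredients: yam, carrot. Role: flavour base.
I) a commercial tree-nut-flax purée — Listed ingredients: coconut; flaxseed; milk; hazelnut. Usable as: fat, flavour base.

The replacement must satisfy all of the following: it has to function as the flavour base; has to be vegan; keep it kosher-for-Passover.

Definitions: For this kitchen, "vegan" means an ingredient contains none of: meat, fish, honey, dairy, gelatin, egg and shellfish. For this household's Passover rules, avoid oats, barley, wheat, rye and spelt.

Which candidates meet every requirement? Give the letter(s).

A: has gelatin, so not vegan — out
B: has cod, so not vegan; has wheat flour, so not kosher-for-Passover — no
C: only sweet potato and psyllium; none excluded — OK
D: has cod, so not vegan — reject
E: nothing on the exclusion list — OK
F: nothing on the exclusion list — valid
G: has milk, so not vegan; has rye, so not kosher-for-Passover — no
H: works as a flavour base, vegan, kosher-for-Passover — OK
I: has milk, so not vegan — out

C, E, F, H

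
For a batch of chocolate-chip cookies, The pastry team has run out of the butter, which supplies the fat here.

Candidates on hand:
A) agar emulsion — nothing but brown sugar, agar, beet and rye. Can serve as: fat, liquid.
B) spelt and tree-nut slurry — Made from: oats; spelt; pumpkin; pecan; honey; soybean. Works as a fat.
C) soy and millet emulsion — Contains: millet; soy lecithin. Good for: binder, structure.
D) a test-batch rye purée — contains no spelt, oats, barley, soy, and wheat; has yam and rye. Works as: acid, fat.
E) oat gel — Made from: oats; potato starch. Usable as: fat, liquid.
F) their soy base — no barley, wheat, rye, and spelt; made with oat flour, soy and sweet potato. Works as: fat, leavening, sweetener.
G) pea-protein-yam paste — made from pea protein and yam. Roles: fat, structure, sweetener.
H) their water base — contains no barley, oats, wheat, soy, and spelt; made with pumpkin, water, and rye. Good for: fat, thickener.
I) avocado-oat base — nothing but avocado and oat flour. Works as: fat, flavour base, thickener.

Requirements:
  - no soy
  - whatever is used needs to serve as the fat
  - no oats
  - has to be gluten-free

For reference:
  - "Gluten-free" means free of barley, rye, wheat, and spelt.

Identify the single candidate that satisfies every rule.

G

A: has rye, so not gluten-free — reject
B: has spelt, so not gluten-free; has oats, so not oat-free (and 1 more) — reject
C: not usable as a fat; has soy lecithin, so not soy-free — out
D: has rye, so not gluten-free — reject
E: has oats, so not oat-free — out
F: has oat flour, so not oat-free; has soy, so not soy-free — out
G: nothing on the exclusion list — keep
H: has rye, so not gluten-free — reject
I: has oat flour, so not oat-free — out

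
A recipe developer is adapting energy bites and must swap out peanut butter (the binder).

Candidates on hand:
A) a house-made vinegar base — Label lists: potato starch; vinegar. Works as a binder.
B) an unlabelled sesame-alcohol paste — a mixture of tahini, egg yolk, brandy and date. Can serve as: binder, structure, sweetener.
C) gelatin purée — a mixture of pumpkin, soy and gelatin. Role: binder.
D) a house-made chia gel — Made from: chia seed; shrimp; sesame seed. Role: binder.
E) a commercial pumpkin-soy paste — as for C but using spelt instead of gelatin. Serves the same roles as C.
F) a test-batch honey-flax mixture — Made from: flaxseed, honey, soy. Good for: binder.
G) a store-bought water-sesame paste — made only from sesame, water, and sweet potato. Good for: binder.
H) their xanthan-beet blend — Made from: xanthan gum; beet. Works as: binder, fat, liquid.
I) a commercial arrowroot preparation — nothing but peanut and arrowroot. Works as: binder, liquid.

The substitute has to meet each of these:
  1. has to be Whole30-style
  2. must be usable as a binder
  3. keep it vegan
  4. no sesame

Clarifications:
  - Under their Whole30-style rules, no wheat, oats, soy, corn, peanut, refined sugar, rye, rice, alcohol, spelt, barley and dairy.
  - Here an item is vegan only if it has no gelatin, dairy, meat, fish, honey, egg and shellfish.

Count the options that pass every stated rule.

A: only vinegar and potato starch; none excluded — OK
B: has brandy, so not Whole30-style; has egg yolk, so not vegan (and 1 more) — out
C: has soy, so not Whole30-style; has gelatin, so not vegan — out
D: has shrimp, so not vegan; has sesame seed, so not sesame-free — reject
E: has soy, so not Whole30-style — reject
F: has soy, so not Whole30-style; has honey, so not vegan — no
G: has sesame, so not sesame-free — no
H: Whole30-style, no sesame — keep
I: has peanut, so not Whole30-style — no

2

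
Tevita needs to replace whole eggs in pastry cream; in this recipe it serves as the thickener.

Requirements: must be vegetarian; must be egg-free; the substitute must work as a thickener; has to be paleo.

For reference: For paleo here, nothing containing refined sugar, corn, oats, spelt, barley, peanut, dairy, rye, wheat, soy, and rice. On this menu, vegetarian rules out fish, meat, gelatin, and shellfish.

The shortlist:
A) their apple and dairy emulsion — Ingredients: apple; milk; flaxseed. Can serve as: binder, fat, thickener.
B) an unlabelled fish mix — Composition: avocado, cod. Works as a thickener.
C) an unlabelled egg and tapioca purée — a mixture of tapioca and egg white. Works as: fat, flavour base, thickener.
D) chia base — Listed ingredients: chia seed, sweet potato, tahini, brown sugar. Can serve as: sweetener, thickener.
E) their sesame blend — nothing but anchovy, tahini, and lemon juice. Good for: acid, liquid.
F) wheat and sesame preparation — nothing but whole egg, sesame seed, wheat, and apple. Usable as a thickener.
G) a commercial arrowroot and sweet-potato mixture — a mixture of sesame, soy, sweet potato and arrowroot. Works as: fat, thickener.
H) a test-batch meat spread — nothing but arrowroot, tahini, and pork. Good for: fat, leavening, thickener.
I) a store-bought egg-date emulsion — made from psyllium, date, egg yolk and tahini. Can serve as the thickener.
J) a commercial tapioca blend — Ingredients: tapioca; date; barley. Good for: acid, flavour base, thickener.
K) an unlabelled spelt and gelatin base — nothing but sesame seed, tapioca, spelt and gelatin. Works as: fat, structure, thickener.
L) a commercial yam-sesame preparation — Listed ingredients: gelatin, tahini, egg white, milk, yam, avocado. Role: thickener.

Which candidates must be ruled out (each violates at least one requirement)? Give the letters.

A, B, C, D, E, F, G, H, I, J, K, L

A: has milk, so not paleo — out
B: has cod, so not vegetarian — out
C: has egg white, so not egg-free — no
D: has brown sugar, so not paleo — no
E: not usable as a thickener; has anchovy, so not vegetarian — out
F: has wheat, so not paleo; has whole egg, so not egg-free — no
G: has soy, so not paleo — no
H: has pork, so not vegetarian — out
I: has egg yolk, so not egg-free — out
J: has barley, so not paleo — no
K: has spelt, so not paleo; has gelatin, so not vegetarian — out
L: has milk, so not paleo; has gelatin, so not vegetarian (and 1 more) — reject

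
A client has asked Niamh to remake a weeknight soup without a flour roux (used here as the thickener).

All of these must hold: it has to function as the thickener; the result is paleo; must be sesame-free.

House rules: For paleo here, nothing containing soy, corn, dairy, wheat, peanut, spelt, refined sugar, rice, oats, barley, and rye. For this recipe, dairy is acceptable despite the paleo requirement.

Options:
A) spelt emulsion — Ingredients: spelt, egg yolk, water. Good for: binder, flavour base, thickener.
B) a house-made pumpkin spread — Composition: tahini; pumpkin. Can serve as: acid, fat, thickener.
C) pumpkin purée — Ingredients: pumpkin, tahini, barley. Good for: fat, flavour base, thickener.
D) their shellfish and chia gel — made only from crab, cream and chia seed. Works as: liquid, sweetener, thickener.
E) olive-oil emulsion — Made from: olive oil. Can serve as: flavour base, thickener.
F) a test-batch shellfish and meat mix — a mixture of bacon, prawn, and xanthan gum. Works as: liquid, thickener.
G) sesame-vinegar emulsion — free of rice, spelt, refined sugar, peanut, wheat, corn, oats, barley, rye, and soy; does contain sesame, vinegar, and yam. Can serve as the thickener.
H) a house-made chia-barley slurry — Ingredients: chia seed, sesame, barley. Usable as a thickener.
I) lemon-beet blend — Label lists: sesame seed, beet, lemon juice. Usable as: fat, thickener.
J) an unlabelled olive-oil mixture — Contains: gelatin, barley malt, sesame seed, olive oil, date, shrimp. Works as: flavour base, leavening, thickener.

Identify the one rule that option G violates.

sesame-free

usable as a thickener: satisfied
paleo: satisfied
sesame-free: has sesame — fails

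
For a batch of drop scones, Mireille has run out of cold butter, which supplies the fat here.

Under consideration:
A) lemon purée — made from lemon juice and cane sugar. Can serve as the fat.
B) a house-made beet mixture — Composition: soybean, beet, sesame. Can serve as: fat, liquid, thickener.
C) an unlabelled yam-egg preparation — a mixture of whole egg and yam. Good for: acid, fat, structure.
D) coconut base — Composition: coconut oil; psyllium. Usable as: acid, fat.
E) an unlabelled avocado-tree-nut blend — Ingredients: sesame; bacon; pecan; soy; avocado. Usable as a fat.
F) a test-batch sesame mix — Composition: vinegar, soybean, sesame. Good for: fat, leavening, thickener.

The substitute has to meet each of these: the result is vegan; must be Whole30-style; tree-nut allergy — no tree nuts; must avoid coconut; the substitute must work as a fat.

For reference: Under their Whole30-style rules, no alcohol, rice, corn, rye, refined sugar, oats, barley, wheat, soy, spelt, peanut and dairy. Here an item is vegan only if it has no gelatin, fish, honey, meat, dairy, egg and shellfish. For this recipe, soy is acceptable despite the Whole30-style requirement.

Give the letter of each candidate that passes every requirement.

B, F

A: has cane sugar, so not Whole30-style — out
B: soy is permitted under the Whole30-style carve-out; nothing else excluded — OK
C: has whole egg, so not vegan — out
D: has coconut oil, so not coconut-free — reject
E: has bacon, so not vegan; has pecan, so not tree-nut-free — reject
F: soy is permitted under the Whole30-style carve-out; nothing else excluded — keep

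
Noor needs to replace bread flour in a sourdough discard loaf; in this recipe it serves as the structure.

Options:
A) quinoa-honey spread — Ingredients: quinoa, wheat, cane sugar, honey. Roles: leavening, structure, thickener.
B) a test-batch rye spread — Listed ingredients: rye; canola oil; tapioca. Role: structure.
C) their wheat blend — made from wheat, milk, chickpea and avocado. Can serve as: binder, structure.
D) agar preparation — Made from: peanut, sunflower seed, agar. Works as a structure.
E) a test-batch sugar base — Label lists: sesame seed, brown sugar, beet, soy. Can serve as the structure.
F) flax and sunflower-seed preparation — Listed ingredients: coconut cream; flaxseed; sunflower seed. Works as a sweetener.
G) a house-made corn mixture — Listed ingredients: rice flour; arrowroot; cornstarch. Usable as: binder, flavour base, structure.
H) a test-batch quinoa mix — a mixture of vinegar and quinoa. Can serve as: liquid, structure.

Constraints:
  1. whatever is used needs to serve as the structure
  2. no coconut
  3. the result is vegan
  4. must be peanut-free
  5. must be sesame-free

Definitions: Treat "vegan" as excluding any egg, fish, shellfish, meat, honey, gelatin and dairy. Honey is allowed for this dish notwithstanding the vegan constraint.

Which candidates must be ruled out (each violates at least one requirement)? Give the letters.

C, D, E, F

A: honey is permitted under the vegan carve-out; nothing else excluded — valid
B: no sesame, vegan — keep
C: has milk, so not vegan — out
D: has peanut, so not peanut-free — out
E: has sesame seed, so not sesame-free — no
F: not usable as a structure; has coconut cream, so not coconut-free — reject
G: works as a structure, no coconut, no peanut — keep
H: all constraints satisfied — keep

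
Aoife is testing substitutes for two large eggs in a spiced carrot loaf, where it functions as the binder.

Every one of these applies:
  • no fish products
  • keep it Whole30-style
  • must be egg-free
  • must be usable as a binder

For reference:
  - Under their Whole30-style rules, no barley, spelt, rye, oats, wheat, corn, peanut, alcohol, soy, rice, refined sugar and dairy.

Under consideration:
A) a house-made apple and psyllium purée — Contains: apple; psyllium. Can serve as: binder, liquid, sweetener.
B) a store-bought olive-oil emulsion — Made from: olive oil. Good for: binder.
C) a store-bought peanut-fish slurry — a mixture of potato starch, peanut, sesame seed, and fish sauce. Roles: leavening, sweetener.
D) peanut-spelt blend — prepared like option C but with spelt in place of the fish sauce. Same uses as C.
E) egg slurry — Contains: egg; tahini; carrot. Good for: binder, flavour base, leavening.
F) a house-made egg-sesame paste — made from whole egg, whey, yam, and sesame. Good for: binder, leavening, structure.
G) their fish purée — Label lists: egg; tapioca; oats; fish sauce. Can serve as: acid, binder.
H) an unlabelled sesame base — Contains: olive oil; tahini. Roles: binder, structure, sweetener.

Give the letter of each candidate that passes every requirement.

A, B, H

A: no egg, no fish — valid
B: only olive oil; none excluded — OK
C: not usable as a binder; has peanut, so not Whole30-style (and 1 more) — out
D: not usable as a binder; has peanut, so not Whole30-style — out
E: has egg, so not egg-free — no
F: has whey, so not Whole30-style; has whole egg, so not egg-free — no
G: has oats, so not Whole30-style; has fish sauce, so not fish-free (and 1 more) — no
H: nothing on the exclusion list — OK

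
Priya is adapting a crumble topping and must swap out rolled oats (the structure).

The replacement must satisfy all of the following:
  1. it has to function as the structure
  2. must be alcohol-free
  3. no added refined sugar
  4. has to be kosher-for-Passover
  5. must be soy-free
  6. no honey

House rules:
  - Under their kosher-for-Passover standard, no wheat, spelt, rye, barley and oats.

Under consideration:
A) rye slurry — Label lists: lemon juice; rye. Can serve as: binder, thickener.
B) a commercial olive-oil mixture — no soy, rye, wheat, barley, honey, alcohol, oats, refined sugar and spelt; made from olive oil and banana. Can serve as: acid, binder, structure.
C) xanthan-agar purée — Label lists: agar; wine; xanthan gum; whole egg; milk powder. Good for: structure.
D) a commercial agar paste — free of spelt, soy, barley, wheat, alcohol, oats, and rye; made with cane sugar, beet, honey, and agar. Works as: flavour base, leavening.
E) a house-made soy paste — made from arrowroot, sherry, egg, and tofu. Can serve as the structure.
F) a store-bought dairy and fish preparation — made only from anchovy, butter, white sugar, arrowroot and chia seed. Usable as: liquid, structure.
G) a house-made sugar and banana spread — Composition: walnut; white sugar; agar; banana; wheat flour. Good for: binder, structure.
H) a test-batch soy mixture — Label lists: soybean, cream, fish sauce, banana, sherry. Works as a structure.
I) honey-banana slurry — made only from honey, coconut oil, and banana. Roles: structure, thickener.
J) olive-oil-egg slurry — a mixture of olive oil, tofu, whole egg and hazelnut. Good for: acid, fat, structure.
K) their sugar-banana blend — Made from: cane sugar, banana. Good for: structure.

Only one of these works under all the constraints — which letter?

A: not usable as a structure; has rye, so not kosher-for-Passover — out
B: nothing on the exclusion list — keep
C: has wine, so not alcohol-free — reject
D: not usable as a structure; has honey, so not honey-free (and 1 more) — out
E: has sherry, so not alcohol-free; has tofu, so not soy-free — out
F: has white sugar, so not no-added-sugar — no
G: has wheat flour, so not kosher-for-Passover; has white sugar, so not no-added-sugar — no
H: has sherry, so not alcohol-free; has soybean, so not soy-free — out
I: has honey, so not honey-free — out
J: has tofu, so not soy-free — out
K: has cane sugar, so not no-added-sugar — reject

B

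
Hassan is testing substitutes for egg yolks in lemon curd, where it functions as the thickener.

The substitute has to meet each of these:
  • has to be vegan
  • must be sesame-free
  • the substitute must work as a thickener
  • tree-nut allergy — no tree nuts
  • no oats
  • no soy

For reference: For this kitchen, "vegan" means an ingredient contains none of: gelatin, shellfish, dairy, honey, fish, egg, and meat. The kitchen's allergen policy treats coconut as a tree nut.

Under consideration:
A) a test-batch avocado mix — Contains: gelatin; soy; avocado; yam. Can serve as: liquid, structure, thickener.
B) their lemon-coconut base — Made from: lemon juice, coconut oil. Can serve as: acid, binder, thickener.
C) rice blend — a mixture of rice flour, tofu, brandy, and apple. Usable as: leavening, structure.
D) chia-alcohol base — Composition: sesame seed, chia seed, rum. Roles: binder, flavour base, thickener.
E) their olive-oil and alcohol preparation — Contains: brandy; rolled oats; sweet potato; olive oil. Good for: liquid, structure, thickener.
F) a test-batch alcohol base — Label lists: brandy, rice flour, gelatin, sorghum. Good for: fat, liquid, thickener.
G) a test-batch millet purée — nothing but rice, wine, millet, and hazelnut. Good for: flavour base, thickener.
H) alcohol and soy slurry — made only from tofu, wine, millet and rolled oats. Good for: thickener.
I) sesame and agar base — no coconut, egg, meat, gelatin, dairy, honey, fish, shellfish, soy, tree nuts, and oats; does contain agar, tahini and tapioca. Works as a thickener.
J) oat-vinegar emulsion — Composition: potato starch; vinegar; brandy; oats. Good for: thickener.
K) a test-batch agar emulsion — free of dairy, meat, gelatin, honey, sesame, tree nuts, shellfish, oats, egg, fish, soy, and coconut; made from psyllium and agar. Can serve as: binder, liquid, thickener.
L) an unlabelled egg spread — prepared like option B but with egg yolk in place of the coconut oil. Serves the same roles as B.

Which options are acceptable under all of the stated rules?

A: has gelatin, so not vegan; has soy, so not soy-free — reject
B: has coconut oil, so not tree-nut-free — no
C: not usable as a thickener; has tofu, so not soy-free — reject
D: has sesame seed, so not sesame-free — no
E: has rolled oats, so not oat-free — reject
F: has gelatin, so not vegan — no
G: has hazelnut, so not tree-nut-free — reject
H: has tofu, so not soy-free; has rolled oats, so not oat-free — reject
I: has tahini, so not sesame-free — no
J: has oats, so not oat-free — reject
K: works as a thickener, tree-nut-free, vegan — valid
L: has egg yolk, so not vegan — reject

K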